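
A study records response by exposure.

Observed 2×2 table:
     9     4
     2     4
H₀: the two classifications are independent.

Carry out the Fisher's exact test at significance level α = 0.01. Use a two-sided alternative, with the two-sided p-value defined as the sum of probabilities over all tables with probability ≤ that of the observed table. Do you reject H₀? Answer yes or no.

Margins: r₁=13, r₂=6, c₁=11, c₂=8, n=19
p_obs = C(13,9)·C(6,2)/C(19,11); sum pmf over tables with pmf ≤ p_obs
p-value (two-sided) = 0.31889
At α=0.01: p ≥ α → fail to reject H₀

reject H₀: no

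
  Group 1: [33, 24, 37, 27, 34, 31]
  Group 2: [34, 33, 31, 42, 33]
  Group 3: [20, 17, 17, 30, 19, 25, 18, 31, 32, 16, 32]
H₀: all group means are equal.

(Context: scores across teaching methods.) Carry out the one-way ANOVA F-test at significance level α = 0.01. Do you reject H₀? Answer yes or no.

Group means [31.00, 34.60, 23.36], grand mean 28.000
SSB = Σnᵢ(x̄ᵢ−x̄)² = 508.255; SSW = ΣΣ(x−x̄ᵢ)² = 635.745
MSB = 508.255/2 = 254.1273; MSW = 635.745/19 = 33.4603
F = MSB/MSW = 7.5949
df = (2, 19)
p-value (upper-tail) = 0.00377
At α=0.01: p < α → reject H₀

reject H₀: yes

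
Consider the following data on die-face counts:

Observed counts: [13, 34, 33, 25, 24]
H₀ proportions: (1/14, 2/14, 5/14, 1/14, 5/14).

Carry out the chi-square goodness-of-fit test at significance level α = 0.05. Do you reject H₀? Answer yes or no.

n = 129; E_i = n·p_i = [9.21, 18.43, 46.07, 9.21, 46.07]
χ² = (13−9.21)²/9.21 + (34−18.43)²/18.43 + (33−46.07)²/46.07 + (25−9.21)²/9.21 + (24−46.07)²/46.07 = 56.0388
df = 4
p-value (upper-tail) = 0.00000
At α=0.05: p < α → reject H₀

reject H₀: yes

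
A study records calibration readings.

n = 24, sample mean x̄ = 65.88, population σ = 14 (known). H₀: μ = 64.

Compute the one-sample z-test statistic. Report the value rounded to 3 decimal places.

SE = σ/√n = 14/√24 = 2.8577
z = (x̄−μ₀)/SE = (65.88−64)/2.8577 = 0.6579

test statistic = 0.658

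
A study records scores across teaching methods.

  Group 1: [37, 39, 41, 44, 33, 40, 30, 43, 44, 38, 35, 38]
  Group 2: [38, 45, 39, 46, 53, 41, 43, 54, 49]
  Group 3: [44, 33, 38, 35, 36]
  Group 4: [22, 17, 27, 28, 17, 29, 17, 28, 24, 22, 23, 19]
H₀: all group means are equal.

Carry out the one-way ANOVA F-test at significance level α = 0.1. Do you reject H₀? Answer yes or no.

Group means [38.50, 45.33, 37.20, 22.75], grand mean 34.974
SSB = Σnᵢ(x̄ᵢ−x̄)² = 2932.924; SSW = ΣΣ(x−x̄ᵢ)² = 772.050
MSB = 2932.924/3 = 977.6412; MSW = 772.050/34 = 22.7074
F = MSB/MSW = 43.0539
df = (3, 34)
p-value (upper-tail) = 0.00000
At α=0.1: p < α → reject H₀

reject H₀: yes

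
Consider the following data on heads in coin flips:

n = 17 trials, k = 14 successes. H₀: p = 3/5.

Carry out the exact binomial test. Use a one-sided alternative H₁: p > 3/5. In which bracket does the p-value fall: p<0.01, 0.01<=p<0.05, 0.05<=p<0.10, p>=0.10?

p-value bracket: 0.01<=p<0.05

Exact binomial: n=17, k=14, p₀=3/5=0.6000
P(X≥14) from Σ C(n,i)·p₀^i·(1−p₀)^(n−i)
p-value (one-sided, H₁ greater) = 0.04642
→ bracket: 0.01<=p<0.05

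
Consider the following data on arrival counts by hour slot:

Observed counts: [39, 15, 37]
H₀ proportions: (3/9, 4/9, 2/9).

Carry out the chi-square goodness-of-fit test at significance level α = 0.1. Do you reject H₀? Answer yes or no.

n = 91; E_i = n·p_i = [30.33, 40.44, 20.22]
χ² = (39−30.33)²/30.33 + (15−40.44)²/40.44 + (37−20.22)²/20.22 = 32.4038
df = 2
p-value (upper-tail) = 0.00000
At α=0.1: p < α → reject H₀

reject H₀: yes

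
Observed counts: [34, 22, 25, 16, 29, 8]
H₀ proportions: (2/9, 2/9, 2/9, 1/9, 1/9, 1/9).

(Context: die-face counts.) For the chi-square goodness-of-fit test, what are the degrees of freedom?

degrees of freedom = 5

df = k − 1 = 6 − 1 = 5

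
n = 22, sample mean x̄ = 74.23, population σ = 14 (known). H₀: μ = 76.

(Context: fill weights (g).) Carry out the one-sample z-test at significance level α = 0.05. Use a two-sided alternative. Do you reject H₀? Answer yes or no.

SE = σ/√n = 14/√22 = 2.9848
z = (x̄−μ₀)/SE = (74.23−76)/2.9848 = -0.5930
p-value (two-sided) = 0.55318
At α=0.05: p ≥ α → fail to reject H₀

reject H₀: no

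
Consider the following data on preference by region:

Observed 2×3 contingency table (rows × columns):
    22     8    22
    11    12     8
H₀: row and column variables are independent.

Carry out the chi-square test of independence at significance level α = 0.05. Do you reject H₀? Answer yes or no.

Row totals [52, 31], col totals [33, 20, 30], n=83
χ² = (22−20.67)²/20.67 + (8−12.53)²/12.53 + (22−18.80)²/18.80 + (11−12.33)²/12.33 + (12−7.47)²/7.47 + (8−11.20)²/11.20 = 6.0757
df = 2
p-value (upper-tail) = 0.04794
At α=0.05: p < α → reject H₀

reject H₀: yes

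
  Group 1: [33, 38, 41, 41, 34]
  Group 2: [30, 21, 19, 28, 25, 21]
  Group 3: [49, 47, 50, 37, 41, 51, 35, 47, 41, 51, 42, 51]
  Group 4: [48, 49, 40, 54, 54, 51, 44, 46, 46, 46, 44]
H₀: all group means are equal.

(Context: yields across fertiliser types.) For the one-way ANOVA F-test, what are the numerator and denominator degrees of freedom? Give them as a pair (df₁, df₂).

degrees of freedom = [3, 30]

k = 4 groups, N = 34 total
df = (k−1, N−k) = (4−1, 34−4) = (3, 30)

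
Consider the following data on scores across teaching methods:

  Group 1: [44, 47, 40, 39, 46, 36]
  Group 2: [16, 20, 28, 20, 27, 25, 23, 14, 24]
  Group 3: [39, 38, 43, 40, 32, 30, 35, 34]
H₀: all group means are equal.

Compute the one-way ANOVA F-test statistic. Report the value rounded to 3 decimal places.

test statistic = 40.718

Group means [42.00, 21.89, 36.38], grand mean 32.174
SSB = Σnᵢ(x̄ᵢ−x̄)² = 1672.540; SSW = ΣΣ(x−x̄ᵢ)² = 410.764
MSB = 1672.540/2 = 836.2702; MSW = 410.764/20 = 20.5382
F = MSB/MSW = 40.7178
df = (2, 20)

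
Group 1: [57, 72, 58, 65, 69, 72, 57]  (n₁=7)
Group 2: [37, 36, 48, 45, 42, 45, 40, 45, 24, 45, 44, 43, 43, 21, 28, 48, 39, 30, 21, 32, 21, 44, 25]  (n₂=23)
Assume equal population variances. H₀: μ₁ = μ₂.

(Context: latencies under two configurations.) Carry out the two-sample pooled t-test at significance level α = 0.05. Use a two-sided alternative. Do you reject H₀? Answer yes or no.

reject H₀: yes

x̄₁=64.286, s₁=6.921, n₁=7
x̄₂=36.783, s₂=9.395, n₂=23
s_p² = [6·6.921² + 22·9.395²]/28 = 79.6193
SE = √(s_p²·(1/7+1/23)) = 3.8517
t = (64.286−36.783)/3.8517 = 7.1404
df = 28
p-value (two-sided) = 0.00000
At α=0.05: p < α → reject H₀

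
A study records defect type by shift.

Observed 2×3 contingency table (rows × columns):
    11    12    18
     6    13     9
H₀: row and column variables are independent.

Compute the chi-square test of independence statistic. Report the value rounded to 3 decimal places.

test statistic = 2.137

Row totals [41, 28], col totals [17, 25, 27], n=69
χ² = (11−10.10)²/10.10 + (12−14.86)²/14.86 + (18−16.04)²/16.04 + (6−6.90)²/6.90 + (13−10.14)²/10.14 + (9−10.96)²/10.96 = 2.1372
df = 2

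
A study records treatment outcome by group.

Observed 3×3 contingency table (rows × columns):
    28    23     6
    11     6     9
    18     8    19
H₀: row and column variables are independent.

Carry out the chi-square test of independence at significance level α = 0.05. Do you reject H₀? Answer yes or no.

Row totals [57, 26, 45], col totals [57, 37, 34], n=128
χ² = (28−25.38)²/25.38 + (23−16.48)²/16.48 + (6−15.14)²/15.14 + (11−11.58)²/11.58 + (6−7.52)²/7.52 + (9−6.91)²/6.91 + (18−20.04)²/20.04 + (8−13.01)²/13.01 + (19−11.95)²/11.95 = 15.6301
df = 4
p-value (upper-tail) = 0.00356
At α=0.05: p < α → reject H₀

reject H₀: yes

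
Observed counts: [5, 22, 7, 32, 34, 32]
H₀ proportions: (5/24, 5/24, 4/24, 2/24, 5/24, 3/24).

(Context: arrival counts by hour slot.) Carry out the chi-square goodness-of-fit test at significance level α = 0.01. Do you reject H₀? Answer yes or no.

reject H₀: yes

n = 132; E_i = n·p_i = [27.50, 27.50, 22.00, 11.00, 27.50, 16.50]
χ² = (5−27.50)²/27.50 + (22−27.50)²/27.50 + (7−22.00)²/22.00 + (32−11.00)²/11.00 + (34−27.50)²/27.50 + (32−16.50)²/16.50 = 85.9242
df = 5
p-value (upper-tail) = 0.00000
At α=0.01: p < α → reject H₀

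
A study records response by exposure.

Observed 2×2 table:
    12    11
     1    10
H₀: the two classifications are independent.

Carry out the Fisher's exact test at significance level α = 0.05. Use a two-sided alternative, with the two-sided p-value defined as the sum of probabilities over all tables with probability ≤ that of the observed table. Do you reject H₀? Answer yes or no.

Margins: r₁=23, r₂=11, c₁=13, c₂=21, n=34
p_obs = C(23,12)·C(11,1)/C(34,13); sum pmf over tables with pmf ≤ p_obs
p-value (two-sided) = 0.02379
At α=0.05: p < α → reject H₀

reject H₀: yes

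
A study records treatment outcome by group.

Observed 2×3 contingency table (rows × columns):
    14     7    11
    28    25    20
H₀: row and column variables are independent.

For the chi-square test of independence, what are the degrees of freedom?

df = (r−1)(c−1) = (2−1)·(3−1) = 2

degrees of freedom = 2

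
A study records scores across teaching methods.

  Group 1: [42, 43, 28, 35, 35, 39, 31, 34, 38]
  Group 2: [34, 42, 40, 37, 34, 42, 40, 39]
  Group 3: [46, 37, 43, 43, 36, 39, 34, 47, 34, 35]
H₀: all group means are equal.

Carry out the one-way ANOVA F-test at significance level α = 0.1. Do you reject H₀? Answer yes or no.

Group means [36.11, 38.50, 39.40], grand mean 38.037
SSB = Σnᵢ(x̄ᵢ−x̄)² = 53.674; SSW = ΣΣ(x−x̄ᵢ)² = 487.289
MSB = 53.674/2 = 26.8370; MSW = 487.289/24 = 20.3037
F = MSB/MSW = 1.3218
df = (2, 24)
p-value (upper-tail) = 0.28538
At α=0.1: p ≥ α → fail to reject H₀

reject H₀: no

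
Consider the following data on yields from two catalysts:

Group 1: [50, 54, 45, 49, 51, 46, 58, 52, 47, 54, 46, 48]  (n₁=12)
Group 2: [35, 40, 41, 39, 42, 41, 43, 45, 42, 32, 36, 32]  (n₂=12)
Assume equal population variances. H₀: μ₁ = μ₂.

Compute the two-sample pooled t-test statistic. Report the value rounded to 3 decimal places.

x̄₁=50.000, s₁=3.954, n₁=12
x̄₂=39.000, s₂=4.285, n₂=12
s_p² = [11·3.954² + 11·4.285²]/22 = 17.0000
SE = √(s_p²·(1/12+1/12)) = 1.6833
t = (50.000−39.000)/1.6833 = 6.5350
df = 22

test statistic = 6.535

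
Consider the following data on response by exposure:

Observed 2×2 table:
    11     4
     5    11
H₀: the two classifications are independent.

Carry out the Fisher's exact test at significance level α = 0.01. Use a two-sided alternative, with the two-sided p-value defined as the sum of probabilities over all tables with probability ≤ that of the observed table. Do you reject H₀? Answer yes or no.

Margins: r₁=15, r₂=16, c₁=16, c₂=15, n=31
p_obs = C(15,11)·C(16,5)/C(31,16); sum pmf over tables with pmf ≤ p_obs
p-value (two-sided) = 0.03195
At α=0.01: p ≥ α → fail to reject H₀

reject H₀: no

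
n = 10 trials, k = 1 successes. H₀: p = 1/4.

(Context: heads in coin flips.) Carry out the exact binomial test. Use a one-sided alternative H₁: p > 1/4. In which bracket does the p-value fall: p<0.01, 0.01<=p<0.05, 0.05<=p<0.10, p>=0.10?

Exact binomial: n=10, k=1, p₀=1/4=0.2500
P(X≥1) from Σ C(n,i)·p₀^i·(1−p₀)^(n−i)
p-value (one-sided, H₁ greater) = 0.94369
→ bracket: p>=0.10

p-value bracket: p>=0.10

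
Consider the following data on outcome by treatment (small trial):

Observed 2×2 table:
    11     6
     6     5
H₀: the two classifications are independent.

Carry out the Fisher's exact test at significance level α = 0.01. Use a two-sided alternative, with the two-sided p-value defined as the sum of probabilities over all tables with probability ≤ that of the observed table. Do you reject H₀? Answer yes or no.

Margins: r₁=17, r₂=11, c₁=17, c₂=11, n=28
p_obs = C(17,11)·C(11,6)/C(28,17); sum pmf over tables with pmf ≤ p_obs
p-value (two-sided) = 0.70114
At α=0.01: p ≥ α → fail to reject H₀

reject H₀: no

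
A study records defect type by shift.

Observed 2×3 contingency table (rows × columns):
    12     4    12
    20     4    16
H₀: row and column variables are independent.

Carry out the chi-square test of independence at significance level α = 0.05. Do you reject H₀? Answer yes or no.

Row totals [28, 40], col totals [32, 8, 28], n=68
χ² = (12−13.18)²/13.18 + (4−3.29)²/3.29 + (12−11.53)²/11.53 + (20−18.82)²/18.82 + (4−4.71)²/4.71 + (16−16.47)²/16.47 = 0.4684
df = 2
p-value (upper-tail) = 0.79122
At α=0.05: p ≥ α → fail to reject H₀

reject H₀: no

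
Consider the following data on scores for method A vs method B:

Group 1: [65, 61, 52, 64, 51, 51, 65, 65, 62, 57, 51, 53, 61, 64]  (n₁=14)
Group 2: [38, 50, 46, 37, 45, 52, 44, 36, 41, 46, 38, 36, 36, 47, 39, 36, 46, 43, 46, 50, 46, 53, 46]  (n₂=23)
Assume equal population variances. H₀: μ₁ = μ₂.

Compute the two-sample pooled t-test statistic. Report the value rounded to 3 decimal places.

test statistic = 8.057

x̄₁=58.714, s₁=5.915, n₁=14
x̄₂=43.348, s₂=5.449, n₂=23
s_p² = [13·5.915² + 22·5.449²]/35 = 31.6593
SE = √(s_p²·(1/14+1/23)) = 1.9073
t = (58.714−43.348)/1.9073 = 8.0566
df = 35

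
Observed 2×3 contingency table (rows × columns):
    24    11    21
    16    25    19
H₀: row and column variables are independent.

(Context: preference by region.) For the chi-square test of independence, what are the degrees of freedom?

degrees of freedom = 2

df = (r−1)(c−1) = (2−1)·(3−1) = 2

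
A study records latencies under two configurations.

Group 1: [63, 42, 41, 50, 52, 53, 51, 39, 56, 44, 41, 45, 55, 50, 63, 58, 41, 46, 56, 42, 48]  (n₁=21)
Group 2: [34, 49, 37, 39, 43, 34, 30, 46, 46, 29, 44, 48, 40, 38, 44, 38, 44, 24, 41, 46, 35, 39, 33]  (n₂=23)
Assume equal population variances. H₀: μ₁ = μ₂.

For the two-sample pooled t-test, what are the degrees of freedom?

df = n₁ + n₂ − 2 = 21 + 23 − 2 = 42

degrees of freedom = 42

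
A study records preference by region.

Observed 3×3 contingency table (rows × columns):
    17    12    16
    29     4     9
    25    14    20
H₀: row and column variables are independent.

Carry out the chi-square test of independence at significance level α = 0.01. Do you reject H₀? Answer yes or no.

Row totals [45, 42, 59], col totals [71, 30, 45], n=146
χ² = (17−21.88)²/21.88 + (12−9.25)²/9.25 + (16−13.87)²/13.87 + (29−20.42)²/20.42 + (4−8.63)²/8.63 + (9−12.95)²/12.95 + (25−28.69)²/28.69 + (14−12.12)²/12.12 + (20−18.18)²/18.18 = 10.4704
df = 4
p-value (upper-tail) = 0.03321
At α=0.01: p ≥ α → fail to reject H₀

reject H₀: no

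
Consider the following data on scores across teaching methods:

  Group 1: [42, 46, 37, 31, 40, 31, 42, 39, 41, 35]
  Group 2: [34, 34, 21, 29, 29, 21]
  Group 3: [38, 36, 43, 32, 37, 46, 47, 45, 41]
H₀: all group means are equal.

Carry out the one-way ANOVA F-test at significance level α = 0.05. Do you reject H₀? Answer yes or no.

reject H₀: yes

Group means [38.40, 28.00, 40.56], grand mean 36.680
SSB = Σnᵢ(x̄ᵢ−x̄)² = 616.818; SSW = ΣΣ(x−x̄ᵢ)² = 598.622
MSB = 616.818/2 = 308.4089; MSW = 598.622/22 = 27.2101
F = MSB/MSW = 11.3344
df = (2, 22)
p-value (upper-tail) = 0.00041
At α=0.05: p < α → reject H₀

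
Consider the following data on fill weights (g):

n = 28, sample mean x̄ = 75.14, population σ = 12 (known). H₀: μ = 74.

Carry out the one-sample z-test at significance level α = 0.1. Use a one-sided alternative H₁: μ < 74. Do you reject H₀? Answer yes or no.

reject H₀: no

SE = σ/√n = 12/√28 = 2.2678
z = (x̄−μ₀)/SE = (75.14−74)/2.2678 = 0.5027
p-value (one-sided, H₁ less) = 0.69241
At α=0.1: p ≥ α → fail to reject H₀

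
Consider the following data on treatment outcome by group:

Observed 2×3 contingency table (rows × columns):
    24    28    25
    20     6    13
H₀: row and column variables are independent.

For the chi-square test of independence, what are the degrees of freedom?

degrees of freedom = 2

df = (r−1)(c−1) = (2−1)·(3−1) = 2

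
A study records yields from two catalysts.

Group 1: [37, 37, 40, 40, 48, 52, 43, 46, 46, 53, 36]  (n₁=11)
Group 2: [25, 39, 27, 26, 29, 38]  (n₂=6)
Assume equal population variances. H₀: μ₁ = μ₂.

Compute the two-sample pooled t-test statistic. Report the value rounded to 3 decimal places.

test statistic = 4.146

x̄₁=43.455, s₁=6.006, n₁=11
x̄₂=30.667, s₂=6.218, n₂=6
s_p² = [10·6.006² + 5·6.218²]/15 = 36.9374
SE = √(s_p²·(1/11+1/6)) = 3.0845
t = (43.455−30.667)/3.0845 = 4.1458
df = 15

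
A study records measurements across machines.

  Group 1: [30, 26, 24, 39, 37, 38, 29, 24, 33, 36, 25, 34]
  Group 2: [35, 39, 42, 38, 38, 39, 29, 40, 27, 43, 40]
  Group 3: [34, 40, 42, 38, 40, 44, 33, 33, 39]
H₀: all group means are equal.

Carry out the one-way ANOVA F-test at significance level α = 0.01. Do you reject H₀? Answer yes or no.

Group means [31.25, 37.27, 38.11], grand mean 35.250
SSB = Σnᵢ(x̄ᵢ−x̄)² = 310.679; SSW = ΣΣ(x−x̄ᵢ)² = 733.321
MSB = 310.679/2 = 155.3396; MSW = 733.321/29 = 25.2869
F = MSB/MSW = 6.1431
df = (2, 29)
p-value (upper-tail) = 0.00596
At α=0.01: p < α → reject H₀

reject H₀: yes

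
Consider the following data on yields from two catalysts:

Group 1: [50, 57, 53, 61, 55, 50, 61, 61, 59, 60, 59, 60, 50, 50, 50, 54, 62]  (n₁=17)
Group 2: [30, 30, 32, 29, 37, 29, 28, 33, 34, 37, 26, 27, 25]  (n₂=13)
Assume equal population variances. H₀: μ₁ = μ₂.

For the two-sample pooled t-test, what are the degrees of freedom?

degrees of freedom = 28

df = n₁ + n₂ − 2 = 17 + 13 − 2 = 28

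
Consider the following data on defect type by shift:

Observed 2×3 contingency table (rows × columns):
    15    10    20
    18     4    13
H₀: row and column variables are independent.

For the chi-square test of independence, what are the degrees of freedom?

df = (r−1)(c−1) = (2−1)·(3−1) = 2

degrees of freedom = 2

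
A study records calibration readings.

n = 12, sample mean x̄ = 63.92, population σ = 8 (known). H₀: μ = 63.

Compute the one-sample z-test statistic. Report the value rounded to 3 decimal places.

SE = σ/√n = 8/√12 = 2.3094
z = (x̄−μ₀)/SE = (63.92−63)/2.3094 = 0.3984

test statistic = 0.398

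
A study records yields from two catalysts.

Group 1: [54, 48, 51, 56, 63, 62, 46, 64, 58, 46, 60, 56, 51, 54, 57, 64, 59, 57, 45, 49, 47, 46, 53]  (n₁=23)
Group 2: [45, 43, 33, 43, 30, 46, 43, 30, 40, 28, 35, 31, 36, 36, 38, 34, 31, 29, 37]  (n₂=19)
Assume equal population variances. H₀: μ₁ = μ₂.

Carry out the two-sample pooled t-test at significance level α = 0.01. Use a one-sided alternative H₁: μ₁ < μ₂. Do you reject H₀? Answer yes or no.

reject H₀: no

x̄₁=54.174, s₁=6.213, n₁=23
x̄₂=36.211, s₂=5.760, n₂=19
s_p² = [22·6.213² + 18·5.760²]/40 = 36.1616
SE = √(s_p²·(1/23+1/19)) = 1.8643
t = (54.174−36.211)/1.8643 = 9.6356
df = 40
p-value (one-sided, H₁ less) = 1.00000
At α=0.01: p ≥ α → fail to reject H₀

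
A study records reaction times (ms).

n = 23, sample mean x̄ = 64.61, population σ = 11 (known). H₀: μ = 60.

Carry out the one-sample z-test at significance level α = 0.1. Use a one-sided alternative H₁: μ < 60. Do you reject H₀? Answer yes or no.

reject H₀: no

SE = σ/√n = 11/√23 = 2.2937
z = (x̄−μ₀)/SE = (64.61−60)/2.2937 = 2.0099
p-value (one-sided, H₁ less) = 0.97778
At α=0.1: p ≥ α → fail to reject H₀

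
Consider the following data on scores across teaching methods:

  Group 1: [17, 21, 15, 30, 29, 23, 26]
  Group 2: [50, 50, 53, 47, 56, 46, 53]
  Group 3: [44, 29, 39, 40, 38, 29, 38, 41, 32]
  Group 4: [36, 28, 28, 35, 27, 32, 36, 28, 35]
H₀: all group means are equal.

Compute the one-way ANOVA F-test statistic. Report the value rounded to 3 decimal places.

test statistic = 42.511

Group means [23.00, 50.71, 36.67, 31.67], grand mean 35.344
SSB = Σnᵢ(x̄ᵢ−x̄)² = 2857.790; SSW = ΣΣ(x−x̄ᵢ)² = 627.429
MSB = 2857.790/3 = 952.5967; MSW = 627.429/28 = 22.4082
F = MSB/MSW = 42.5111
df = (3, 28)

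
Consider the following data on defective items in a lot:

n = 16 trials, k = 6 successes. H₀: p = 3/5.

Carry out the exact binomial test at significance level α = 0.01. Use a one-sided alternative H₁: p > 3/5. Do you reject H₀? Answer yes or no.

reject H₀: no

Exact binomial: n=16, k=6, p₀=3/5=0.6000
P(X≥6) from Σ C(n,i)·p₀^i·(1−p₀)^(n−i)
p-value (one-sided, H₁ greater) = 0.98086
At α=0.01: p ≥ α → fail to reject H₀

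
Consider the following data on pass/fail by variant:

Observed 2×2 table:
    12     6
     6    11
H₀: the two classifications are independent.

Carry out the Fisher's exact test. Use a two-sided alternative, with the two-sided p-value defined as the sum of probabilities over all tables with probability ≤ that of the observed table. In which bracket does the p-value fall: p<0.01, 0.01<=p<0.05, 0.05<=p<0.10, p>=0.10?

Margins: r₁=18, r₂=17, c₁=18, c₂=17, n=35
p_obs = C(18,12)·C(17,6)/C(35,18); sum pmf over tables with pmf ≤ p_obs
p-value (two-sided) = 0.09434
→ bracket: 0.05<=p<0.10

p-value bracket: 0.05<=p<0.10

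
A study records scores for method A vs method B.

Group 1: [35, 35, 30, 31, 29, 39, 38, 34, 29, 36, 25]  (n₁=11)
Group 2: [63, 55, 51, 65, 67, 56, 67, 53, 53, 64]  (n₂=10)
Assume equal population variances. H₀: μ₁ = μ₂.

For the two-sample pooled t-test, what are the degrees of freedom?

df = n₁ + n₂ − 2 = 11 + 10 − 2 = 19

degrees of freedom = 19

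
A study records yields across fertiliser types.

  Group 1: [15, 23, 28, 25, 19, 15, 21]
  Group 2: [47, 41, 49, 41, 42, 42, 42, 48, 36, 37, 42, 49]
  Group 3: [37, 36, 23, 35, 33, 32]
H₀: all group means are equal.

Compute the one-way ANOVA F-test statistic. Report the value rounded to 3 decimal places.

Group means [20.86, 43.00, 32.67], grand mean 34.320
SSB = Σnᵢ(x̄ᵢ−x̄)² = 2189.250; SSW = ΣΣ(x−x̄ᵢ)² = 484.190
MSB = 2189.250/2 = 1094.6248; MSW = 484.190/22 = 22.0087
F = MSB/MSW = 49.7361
df = (2, 22)

test statistic = 49.736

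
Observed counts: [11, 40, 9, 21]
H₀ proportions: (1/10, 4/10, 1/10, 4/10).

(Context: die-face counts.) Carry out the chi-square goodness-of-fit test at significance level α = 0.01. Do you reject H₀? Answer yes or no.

reject H₀: no

n = 81; E_i = n·p_i = [8.10, 32.40, 8.10, 32.40]
χ² = (11−8.10)²/8.10 + (40−32.40)²/32.40 + (9−8.10)²/8.10 + (21−32.40)²/32.40 = 6.9321
df = 3
p-value (upper-tail) = 0.07409
At α=0.01: p ≥ α → fail to reject H₀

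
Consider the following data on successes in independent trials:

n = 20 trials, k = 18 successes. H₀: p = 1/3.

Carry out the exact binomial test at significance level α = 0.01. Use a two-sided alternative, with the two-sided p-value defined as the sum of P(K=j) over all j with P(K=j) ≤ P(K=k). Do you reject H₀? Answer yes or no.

Exact binomial: n=20, k=18, p₀=1/3=0.3333
P(X=j) = C(n,j)·p₀^j·(1−p₀)^(n−j); p = Σ P(X=j) over j with P(X=j) ≤ P(X=18)
p-value (two-sided) = 0.00000
At α=0.01: p < α → reject H₀

reject H₀: yes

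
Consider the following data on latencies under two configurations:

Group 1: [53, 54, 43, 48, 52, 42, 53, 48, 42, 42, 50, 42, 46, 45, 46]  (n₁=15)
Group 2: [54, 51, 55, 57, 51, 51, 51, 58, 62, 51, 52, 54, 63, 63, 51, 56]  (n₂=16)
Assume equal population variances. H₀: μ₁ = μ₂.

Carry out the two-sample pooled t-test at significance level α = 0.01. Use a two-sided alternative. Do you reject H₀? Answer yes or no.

reject H₀: yes

x̄₁=47.067, s₁=4.464, n₁=15
x̄₂=55.000, s₂=4.457, n₂=16
s_p² = [14·4.464² + 15·4.457²]/29 = 19.8943
SE = √(s_p²·(1/15+1/16)) = 1.6030
t = (47.067−55.000)/1.6030 = -4.9490
df = 29
p-value (two-sided) = 0.00003
At α=0.01: p < α → reject H₀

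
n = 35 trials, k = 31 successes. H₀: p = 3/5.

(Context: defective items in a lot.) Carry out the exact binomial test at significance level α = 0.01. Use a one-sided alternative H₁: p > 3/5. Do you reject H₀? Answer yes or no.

Exact binomial: n=35, k=31, p₀=3/5=0.6000
P(X≥31) from Σ C(n,i)·p₀^i·(1−p₀)^(n−i)
p-value (one-sided, H₁ greater) = 0.00022
At α=0.01: p < α → reject H₀

reject H₀: yes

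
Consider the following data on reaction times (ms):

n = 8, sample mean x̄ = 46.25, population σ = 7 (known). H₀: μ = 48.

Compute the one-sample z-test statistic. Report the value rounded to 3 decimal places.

SE = σ/√n = 7/√8 = 2.4749
z = (x̄−μ₀)/SE = (46.25−48)/2.4749 = -0.7071

test statistic = -0.707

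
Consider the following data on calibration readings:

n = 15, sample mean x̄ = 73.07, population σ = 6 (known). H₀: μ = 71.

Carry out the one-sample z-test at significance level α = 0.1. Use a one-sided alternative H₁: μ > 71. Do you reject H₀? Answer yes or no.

reject H₀: yes

SE = σ/√n = 6/√15 = 1.5492
z = (x̄−μ₀)/SE = (73.07−71)/1.5492 = 1.3362
p-value (one-sided, H₁ greater) = 0.09075
At α=0.1: p < α → reject H₀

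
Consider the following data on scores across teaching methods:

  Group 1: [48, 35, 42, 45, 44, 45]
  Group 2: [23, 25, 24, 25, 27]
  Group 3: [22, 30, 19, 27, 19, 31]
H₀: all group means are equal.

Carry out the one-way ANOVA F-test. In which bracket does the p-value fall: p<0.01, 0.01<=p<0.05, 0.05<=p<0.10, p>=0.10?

p-value bracket: p<0.01

Group means [43.17, 24.80, 24.67], grand mean 31.235
SSB = Σnᵢ(x̄ᵢ−x̄)² = 1320.092; SSW = ΣΣ(x−x̄ᵢ)² = 252.967
MSB = 1320.092/2 = 660.0461; MSW = 252.967/14 = 18.0690
F = MSB/MSW = 36.5291
df = (2, 14)
p-value (upper-tail) = 0.00000
→ bracket: p<0.01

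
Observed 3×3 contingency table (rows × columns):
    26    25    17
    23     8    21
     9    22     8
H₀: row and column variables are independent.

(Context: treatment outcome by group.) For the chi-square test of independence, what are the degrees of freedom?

df = (r−1)(c−1) = (3−1)·(3−1) = 4

degrees of freedom = 4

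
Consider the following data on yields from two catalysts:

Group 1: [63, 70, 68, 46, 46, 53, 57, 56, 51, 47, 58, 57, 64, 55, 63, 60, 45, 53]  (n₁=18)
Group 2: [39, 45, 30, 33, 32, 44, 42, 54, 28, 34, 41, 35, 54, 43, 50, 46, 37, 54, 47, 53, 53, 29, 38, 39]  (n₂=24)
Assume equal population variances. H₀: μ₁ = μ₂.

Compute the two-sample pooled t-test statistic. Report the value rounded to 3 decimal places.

test statistic = 5.765

x̄₁=56.222, s₁=7.550, n₁=18
x̄₂=41.667, s₂=8.478, n₂=24
s_p² = [17·7.550² + 23·8.478²]/40 = 65.5611
SE = √(s_p²·(1/18+1/24)) = 2.5247
t = (56.222−41.667)/2.5247 = 5.7653
df = 40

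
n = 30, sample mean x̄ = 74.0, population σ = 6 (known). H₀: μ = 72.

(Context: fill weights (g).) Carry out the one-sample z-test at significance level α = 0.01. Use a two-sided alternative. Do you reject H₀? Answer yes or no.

SE = σ/√n = 6/√30 = 1.0954
z = (x̄−μ₀)/SE = (74.0−72)/1.0954 = 1.8257
p-value (two-sided) = 0.06789
At α=0.01: p ≥ α → fail to reject H₀

reject H₀: no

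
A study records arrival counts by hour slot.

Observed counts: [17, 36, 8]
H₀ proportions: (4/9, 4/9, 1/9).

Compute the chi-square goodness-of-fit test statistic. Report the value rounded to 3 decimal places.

test statistic = 6.906

n = 61; E_i = n·p_i = [27.11, 27.11, 6.78]
χ² = (17−27.11)²/27.11 + (36−27.11)²/27.11 + (8−6.78)²/6.78 = 6.9057
df = 2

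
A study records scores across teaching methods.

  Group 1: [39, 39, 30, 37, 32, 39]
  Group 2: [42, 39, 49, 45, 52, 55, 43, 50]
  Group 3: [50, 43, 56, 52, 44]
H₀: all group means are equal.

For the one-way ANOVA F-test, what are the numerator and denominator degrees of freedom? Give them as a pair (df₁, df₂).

degrees of freedom = [2, 16]

k = 3 groups, N = 19 total
df = (k−1, N−k) = (3−1, 19−3) = (2, 16)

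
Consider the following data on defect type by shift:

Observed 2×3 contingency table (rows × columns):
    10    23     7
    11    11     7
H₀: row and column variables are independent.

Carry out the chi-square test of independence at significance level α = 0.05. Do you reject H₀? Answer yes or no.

reject H₀: no

Row totals [40, 29], col totals [21, 34, 14], n=69
χ² = (10−12.17)²/12.17 + (23−19.71)²/19.71 + (7−8.12)²/8.12 + (11−8.83)²/8.83 + (11−14.29)²/14.29 + (7−5.88)²/5.88 = 2.5952
df = 2
p-value (upper-tail) = 0.27318
At α=0.05: p ≥ α → fail to reject H₀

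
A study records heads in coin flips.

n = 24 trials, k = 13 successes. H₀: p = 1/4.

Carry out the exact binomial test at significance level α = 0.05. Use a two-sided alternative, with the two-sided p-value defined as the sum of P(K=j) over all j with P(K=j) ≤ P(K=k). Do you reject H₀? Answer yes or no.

Exact binomial: n=24, k=13, p₀=1/4=0.2500
P(X=j) = C(n,j)·p₀^j·(1−p₀)^(n−j); p = Σ P(X=j) over j with P(X=j) ≤ P(X=13)
p-value (two-sided) = 0.00310
At α=0.05: p < α → reject H₀

reject H₀: yes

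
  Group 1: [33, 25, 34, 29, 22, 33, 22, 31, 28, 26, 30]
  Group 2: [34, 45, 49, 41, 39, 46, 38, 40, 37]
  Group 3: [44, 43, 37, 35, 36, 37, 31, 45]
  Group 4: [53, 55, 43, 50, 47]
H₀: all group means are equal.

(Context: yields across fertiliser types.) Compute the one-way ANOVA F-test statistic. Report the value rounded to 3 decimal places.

test statistic = 26.860

Group means [28.45, 41.00, 38.50, 49.60], grand mean 37.515
SSB = Σnᵢ(x̄ᵢ−x̄)² = 1750.315; SSW = ΣΣ(x−x̄ᵢ)² = 629.927
MSB = 1750.315/3 = 583.4384; MSW = 629.927/29 = 21.7216
F = MSB/MSW = 26.8598
df = (3, 29)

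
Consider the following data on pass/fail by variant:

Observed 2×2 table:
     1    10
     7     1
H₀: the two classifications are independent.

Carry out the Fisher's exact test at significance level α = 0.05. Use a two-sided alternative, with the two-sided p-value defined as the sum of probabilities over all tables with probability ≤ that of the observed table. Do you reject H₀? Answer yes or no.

Margins: r₁=11, r₂=8, c₁=8, c₂=11, n=19
p_obs = C(11,1)·C(8,7)/C(19,8); sum pmf over tables with pmf ≤ p_obs
p-value (two-sided) = 0.00118
At α=0.05: p < α → reject H₀

reject H₀: yes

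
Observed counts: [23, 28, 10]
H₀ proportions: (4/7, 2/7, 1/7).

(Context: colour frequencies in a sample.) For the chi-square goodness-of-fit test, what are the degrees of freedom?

degrees of freedom = 2

df = k − 1 = 3 − 1 = 2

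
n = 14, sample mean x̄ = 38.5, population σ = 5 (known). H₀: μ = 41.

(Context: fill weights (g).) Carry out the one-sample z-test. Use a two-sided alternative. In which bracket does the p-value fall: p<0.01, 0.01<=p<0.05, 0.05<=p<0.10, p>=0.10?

p-value bracket: 0.05<=p<0.10

SE = σ/√n = 5/√14 = 1.3363
z = (x̄−μ₀)/SE = (38.5−41)/1.3363 = -1.8708
p-value (two-sided) = 0.06137
→ bracket: 0.05<=p<0.10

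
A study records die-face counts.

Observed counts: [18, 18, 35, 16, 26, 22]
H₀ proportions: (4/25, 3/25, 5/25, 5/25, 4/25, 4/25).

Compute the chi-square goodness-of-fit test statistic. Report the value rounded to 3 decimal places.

n = 135; E_i = n·p_i = [21.60, 16.20, 27.00, 27.00, 21.60, 21.60]
χ² = (18−21.60)²/21.60 + (18−16.20)²/16.20 + (35−27.00)²/27.00 + (16−27.00)²/27.00 + (26−21.60)²/21.60 + (22−21.60)²/21.60 = 8.5556
df = 5

test statistic = 8.556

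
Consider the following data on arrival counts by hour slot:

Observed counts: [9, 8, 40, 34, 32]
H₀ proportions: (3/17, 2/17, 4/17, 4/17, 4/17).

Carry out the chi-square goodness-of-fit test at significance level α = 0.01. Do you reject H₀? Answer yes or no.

n = 123; E_i = n·p_i = [21.71, 14.47, 28.94, 28.94, 28.94]
χ² = (9−21.71)²/21.71 + (8−14.47)²/14.47 + (40−28.94)²/28.94 + (34−28.94)²/28.94 + (32−28.94)²/28.94 = 15.7642
df = 4
p-value (upper-tail) = 0.00335
At α=0.01: p < α → reject H₀

reject H₀: yes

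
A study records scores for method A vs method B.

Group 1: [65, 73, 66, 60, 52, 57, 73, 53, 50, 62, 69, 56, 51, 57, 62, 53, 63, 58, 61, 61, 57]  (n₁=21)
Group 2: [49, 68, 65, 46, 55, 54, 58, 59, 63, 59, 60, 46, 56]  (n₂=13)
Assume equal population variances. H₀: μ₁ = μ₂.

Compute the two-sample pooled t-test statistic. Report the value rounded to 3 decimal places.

x̄₁=59.952, s₁=6.667, n₁=21
x̄₂=56.769, s₂=6.821, n₂=13
s_p² = [20·6.667² + 12·6.821²]/32 = 45.2269
SE = √(s_p²·(1/21+1/13)) = 2.3733
t = (59.952−56.769)/2.3733 = 1.3412
df = 32

test statistic = 1.341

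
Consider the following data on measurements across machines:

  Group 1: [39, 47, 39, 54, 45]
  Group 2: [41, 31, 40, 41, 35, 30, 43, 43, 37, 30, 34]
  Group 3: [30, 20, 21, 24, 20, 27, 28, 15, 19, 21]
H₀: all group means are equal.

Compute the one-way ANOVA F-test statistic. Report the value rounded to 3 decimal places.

test statistic = 36.865

Group means [44.80, 36.82, 22.50], grand mean 32.846
SSB = Σnᵢ(x̄ᵢ−x̄)² = 1958.448; SSW = ΣΣ(x−x̄ᵢ)² = 610.936
MSB = 1958.448/2 = 979.2241; MSW = 610.936/23 = 26.5625
F = MSB/MSW = 36.8650
df = (2, 23)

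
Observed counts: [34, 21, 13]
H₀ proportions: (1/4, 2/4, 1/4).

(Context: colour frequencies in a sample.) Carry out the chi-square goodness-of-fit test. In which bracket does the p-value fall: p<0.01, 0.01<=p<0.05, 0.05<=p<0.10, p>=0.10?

p-value bracket: p<0.01

n = 68; E_i = n·p_i = [17.00, 34.00, 17.00]
χ² = (34−17.00)²/17.00 + (21−34.00)²/34.00 + (13−17.00)²/17.00 = 22.9118
df = 2
p-value (upper-tail) = 0.00001
→ bracket: p<0.01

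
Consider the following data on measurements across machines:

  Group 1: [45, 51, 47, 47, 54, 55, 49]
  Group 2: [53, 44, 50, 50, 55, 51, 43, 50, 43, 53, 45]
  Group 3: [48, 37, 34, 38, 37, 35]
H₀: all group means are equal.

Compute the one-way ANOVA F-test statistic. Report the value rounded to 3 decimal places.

Group means [49.71, 48.82, 38.17], grand mean 46.417
SSB = Σnᵢ(x̄ᵢ−x̄)² = 547.935; SSW = ΣΣ(x−x̄ᵢ)² = 399.898
MSB = 547.935/2 = 273.9675; MSW = 399.898/21 = 19.0428
F = MSB/MSW = 14.3870
df = (2, 21)

test statistic = 14.387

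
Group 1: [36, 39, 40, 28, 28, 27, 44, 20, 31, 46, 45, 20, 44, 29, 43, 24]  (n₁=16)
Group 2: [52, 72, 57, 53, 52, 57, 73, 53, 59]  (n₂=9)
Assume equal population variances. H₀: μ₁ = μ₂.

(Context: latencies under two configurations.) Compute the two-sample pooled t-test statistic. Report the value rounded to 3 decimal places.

x̄₁=34.000, s₁=9.158, n₁=16
x̄₂=58.667, s₂=8.231, n₂=9
s_p² = [15·9.158² + 8·8.231²]/23 = 78.2609
SE = √(s_p²·(1/16+1/9)) = 3.6860
t = (34.000−58.667)/3.6860 = -6.6919
df = 23

test statistic = -6.692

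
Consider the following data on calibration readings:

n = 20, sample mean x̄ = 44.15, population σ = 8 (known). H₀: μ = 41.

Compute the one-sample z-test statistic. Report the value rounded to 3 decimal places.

test statistic = 1.761

SE = σ/√n = 8/√20 = 1.7889
z = (x̄−μ₀)/SE = (44.15−41)/1.7889 = 1.7609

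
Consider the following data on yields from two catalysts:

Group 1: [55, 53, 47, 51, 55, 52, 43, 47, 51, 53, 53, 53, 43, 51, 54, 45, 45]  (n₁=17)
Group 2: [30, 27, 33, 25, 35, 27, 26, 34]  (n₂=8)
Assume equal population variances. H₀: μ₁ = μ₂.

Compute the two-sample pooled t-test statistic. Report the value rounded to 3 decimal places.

x̄₁=50.059, s₁=4.145, n₁=17
x̄₂=29.625, s₂=3.926, n₂=8
s_p² = [16·4.145² + 7·3.926²]/23 = 16.6442
SE = √(s_p²·(1/17+1/8)) = 1.7492
t = (50.059−29.625)/1.7492 = 11.6820
df = 23

test statistic = 11.682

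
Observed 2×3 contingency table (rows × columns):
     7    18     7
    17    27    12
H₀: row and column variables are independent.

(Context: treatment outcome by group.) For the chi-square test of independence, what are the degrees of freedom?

df = (r−1)(c−1) = (2−1)·(3−1) = 2

degrees of freedom = 2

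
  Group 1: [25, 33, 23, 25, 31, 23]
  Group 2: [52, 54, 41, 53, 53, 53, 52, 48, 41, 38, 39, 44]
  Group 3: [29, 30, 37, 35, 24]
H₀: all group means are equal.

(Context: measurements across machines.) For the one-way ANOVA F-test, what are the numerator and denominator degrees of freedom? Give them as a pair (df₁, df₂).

k = 3 groups, N = 23 total
df = (k−1, N−k) = (3−1, 23−3) = (2, 20)

degrees of freedom = [2, 20]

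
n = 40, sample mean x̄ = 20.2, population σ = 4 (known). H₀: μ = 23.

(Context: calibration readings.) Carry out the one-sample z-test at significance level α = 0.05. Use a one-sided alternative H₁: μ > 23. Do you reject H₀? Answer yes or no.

SE = σ/√n = 4/√40 = 0.6325
z = (x̄−μ₀)/SE = (20.2−23)/0.6325 = -4.4272
p-value (one-sided, H₁ greater) = 1.00000
At α=0.05: p ≥ α → fail to reject H₀

reject H₀: no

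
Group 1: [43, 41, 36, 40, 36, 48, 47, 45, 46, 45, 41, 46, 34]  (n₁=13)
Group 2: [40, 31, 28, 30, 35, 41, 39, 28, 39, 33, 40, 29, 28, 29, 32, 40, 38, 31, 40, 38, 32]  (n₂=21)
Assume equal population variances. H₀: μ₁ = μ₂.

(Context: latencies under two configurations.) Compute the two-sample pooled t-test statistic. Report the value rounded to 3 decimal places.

x̄₁=42.154, s₁=4.598, n₁=13
x̄₂=34.333, s₂=4.872, n₂=21
s_p² = [12·4.598² + 20·4.872²]/32 = 22.7612
SE = √(s_p²·(1/13+1/21)) = 1.6837
t = (42.154−34.333)/1.6837 = 4.6449
df = 32

test statistic = 4.645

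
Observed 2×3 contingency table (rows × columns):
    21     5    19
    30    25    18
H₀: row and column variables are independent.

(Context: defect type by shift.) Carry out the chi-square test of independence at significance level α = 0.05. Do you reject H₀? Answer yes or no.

Row totals [45, 73], col totals [51, 30, 37], n=118
χ² = (21−19.45)²/19.45 + (5−11.44)²/11.44 + (19−14.11)²/14.11 + (30−31.55)²/31.55 + (25−18.56)²/18.56 + (18−22.89)²/22.89 = 8.8000
df = 2
p-value (upper-tail) = 0.01228
At α=0.05: p < α → reject H₀

reject H₀: yes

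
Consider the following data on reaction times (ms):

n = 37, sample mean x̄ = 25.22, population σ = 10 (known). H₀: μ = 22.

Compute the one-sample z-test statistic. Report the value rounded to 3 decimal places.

SE = σ/√n = 10/√37 = 1.6440
z = (x̄−μ₀)/SE = (25.22−22)/1.6440 = 1.9586

test statistic = 1.959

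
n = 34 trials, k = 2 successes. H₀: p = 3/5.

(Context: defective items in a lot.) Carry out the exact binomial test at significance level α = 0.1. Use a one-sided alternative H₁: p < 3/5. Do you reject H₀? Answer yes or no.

Exact binomial: n=34, k=2, p₀=3/5=0.6000
P(X≤2) from Σ C(n,i)·p₀^i·(1−p₀)^(n−i)
p-value (one-sided, H₁ less) = 0.00000
At α=0.1: p < α → reject H₀

reject H₀: yes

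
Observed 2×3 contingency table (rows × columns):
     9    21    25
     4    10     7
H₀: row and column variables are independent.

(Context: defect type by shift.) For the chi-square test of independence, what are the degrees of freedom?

df = (r−1)(c−1) = (2−1)·(3−1) = 2

degrees of freedom = 2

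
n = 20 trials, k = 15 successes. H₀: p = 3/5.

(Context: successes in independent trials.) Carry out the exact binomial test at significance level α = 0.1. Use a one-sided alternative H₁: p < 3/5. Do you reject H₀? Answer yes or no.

reject H₀: no

Exact binomial: n=20, k=15, p₀=3/5=0.6000
P(X≤15) from Σ C(n,i)·p₀^i·(1−p₀)^(n−i)
p-value (one-sided, H₁ less) = 0.94905
At α=0.1: p ≥ α → fail to reject H₀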